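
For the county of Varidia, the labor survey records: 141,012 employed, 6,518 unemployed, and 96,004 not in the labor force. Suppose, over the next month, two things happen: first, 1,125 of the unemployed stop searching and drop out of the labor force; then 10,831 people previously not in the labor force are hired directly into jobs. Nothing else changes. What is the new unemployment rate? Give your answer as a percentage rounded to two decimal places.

Initially, labor force = 141,012 + 6,518 = 147,530, so u = 6,518/147,530 = 4.42%.
After the first change, unemployed and labor force both fall by 1,125 → E = 141,012, U = 5,393, labor force = 146,405.
After the second change, employed and labor force both rise by 10,831; unemployed unchanged → E = 151,843, U = 5,393, labor force = 157,236.
New unemployment rate = 5,393 / 157,236 = 3.43%.

New unemployment rate ≈ 3.43%.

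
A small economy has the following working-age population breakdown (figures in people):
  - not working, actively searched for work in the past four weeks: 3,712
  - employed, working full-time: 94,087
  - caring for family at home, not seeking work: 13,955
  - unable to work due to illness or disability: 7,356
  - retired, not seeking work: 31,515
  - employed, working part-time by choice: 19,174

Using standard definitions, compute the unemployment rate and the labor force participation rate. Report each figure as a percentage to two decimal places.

Unemployment rate ≈ 3.17%; labor force participation rate ≈ 68.89%.

Employed = 94,087 + 19,174 = 113,261.
Unemployed = 3,712.
Labor force = 113,261 + 3,712 = 116,973.
Not in labor force = 13,955 + 7,356 + 31,515 = 52,826 (those not working and not actively searching are outside the labor force).
Civilian working-age population = 116,973 + 52,826 = 169,799.
Unemployment rate = 3,712 / 116,973 = 3.17%.
Labor force participation rate = 116,973 / 169,799 = 68.89%.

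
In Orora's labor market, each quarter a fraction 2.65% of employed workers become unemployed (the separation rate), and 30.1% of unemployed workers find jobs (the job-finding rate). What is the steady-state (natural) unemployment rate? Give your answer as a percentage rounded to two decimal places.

At steady state the flows balance: s·E = f·U, so U/(E+U) = s/(s+f).
u* = 2.65 / (2.65 + 30.1) = 2.65 / 32.75 = 8.09%.

Steady-state unemployment rate ≈ 8.09%.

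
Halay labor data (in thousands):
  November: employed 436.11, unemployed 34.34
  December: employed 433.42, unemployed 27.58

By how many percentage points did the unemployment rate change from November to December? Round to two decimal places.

The unemployment rate changed by −1.32 percentage points.

November: labor force = 436.11 + 34.34 = 470.45; u = 34.34/470.45 = 7.30%.
December: labor force = 433.42 + 27.58 = 461.00; u = 27.58/461.00 = 5.98%.
Change = 5.98% − 7.30% = −1.32 pp.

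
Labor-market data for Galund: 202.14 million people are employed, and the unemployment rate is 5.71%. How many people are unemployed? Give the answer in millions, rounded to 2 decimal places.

About 12.24 million are unemployed.

Let U be the number unemployed. The labor force is E + U, and U/(E+U) = 0.0571.
So U = 0.0571 × 202.14 / (1 − 0.0571) = 11.5422 / 0.9429 ≈ 12.24 million.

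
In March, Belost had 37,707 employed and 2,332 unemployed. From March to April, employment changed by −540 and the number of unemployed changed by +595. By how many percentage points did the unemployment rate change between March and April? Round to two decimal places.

March: labor force = 37,707 + 2,332 = 40,039; u = 2,332/40,039 = 5.82%.
April: labor force = 37,167 + 2,927 = 40,094; u = 2,927/40,094 = 7.30%.
Change = 7.30% − 5.82% = +1.48 pp.

The unemployment rate changed by +1.48 percentage points.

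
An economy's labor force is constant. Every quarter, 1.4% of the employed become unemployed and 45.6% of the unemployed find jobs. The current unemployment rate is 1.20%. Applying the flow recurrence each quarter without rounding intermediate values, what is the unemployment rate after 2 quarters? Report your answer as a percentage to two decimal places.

Unemployment rate after two quarters ≈ 2.48%.

With a fixed labor force, u_{t+1} = u_t + s·(1−u_t) − f·u_t = u_t·(1−s−f) + s.
Here 1−s−f = 0.530 and s = 0.014.
u_1 = 0.012000 × 0.530 + 0.014 = 0.020360.
u_2 = 0.020360 × 0.530 + 0.014 = 0.024791.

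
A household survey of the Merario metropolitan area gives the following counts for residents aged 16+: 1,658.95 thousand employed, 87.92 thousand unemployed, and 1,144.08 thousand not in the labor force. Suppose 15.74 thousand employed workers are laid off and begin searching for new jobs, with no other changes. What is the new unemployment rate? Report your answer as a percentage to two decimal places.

Initially, labor force = 1,658.95 + 87.92 = 1,746.87 thousand, so u = 87.92/1,746.87 = 5.03%.
After the change, employed falls and unemployed rises by 15.74; labor force unchanged → E = 1,643.21, U = 103.66, labor force = 1,746.87 thousand.
New unemployment rate = 103.66 / 1,746.87 = 5.93%.

New unemployment rate ≈ 5.93%.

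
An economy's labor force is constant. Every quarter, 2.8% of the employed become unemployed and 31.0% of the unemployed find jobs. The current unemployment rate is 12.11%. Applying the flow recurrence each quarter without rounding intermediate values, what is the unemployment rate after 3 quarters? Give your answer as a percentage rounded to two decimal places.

Unemployment rate after three quarters ≈ 9.39%.

With a fixed labor force, u_{t+1} = u_t + s·(1−u_t) − f·u_t = u_t·(1−s−f) + s.
Here 1−s−f = 0.662 and s = 0.028.
u_1 = 0.121100 × 0.662 + 0.028 = 0.108168.
u_2 = 0.108168 × 0.662 + 0.028 = 0.099607.
u_3 = 0.099607 × 0.662 + 0.028 = 0.093940.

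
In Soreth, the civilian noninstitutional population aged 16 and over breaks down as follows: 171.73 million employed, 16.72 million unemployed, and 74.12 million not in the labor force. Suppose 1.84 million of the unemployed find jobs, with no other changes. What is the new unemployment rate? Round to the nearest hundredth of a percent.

Initially, labor force = 171.73 + 16.72 = 188.45 million, so u = 16.72/188.45 = 8.87%.
After the change, unemployed falls and employed rises by 1.84; labor force unchanged → E = 173.57, U = 14.88, labor force = 188.45 million.
New unemployment rate = 14.88 / 188.45 = 7.90%.

New unemployment rate ≈ 7.90%.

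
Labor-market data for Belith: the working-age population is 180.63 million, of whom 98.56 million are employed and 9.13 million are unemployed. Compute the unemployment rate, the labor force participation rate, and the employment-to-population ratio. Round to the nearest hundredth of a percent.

Labor force = employed + unemployed = 98.56 + 9.13 = 107.69 million.
Unemployment rate = 9.13 / 107.69 = 8.48%.
Labor force participation rate = 107.69 / 180.63 = 59.62%.
Employment-population ratio = 98.56 / 180.63 = 54.56%.

Unemployment rate ≈ 8.48%; labor force participation rate ≈ 59.62%; employment-population ratio ≈ 54.56%.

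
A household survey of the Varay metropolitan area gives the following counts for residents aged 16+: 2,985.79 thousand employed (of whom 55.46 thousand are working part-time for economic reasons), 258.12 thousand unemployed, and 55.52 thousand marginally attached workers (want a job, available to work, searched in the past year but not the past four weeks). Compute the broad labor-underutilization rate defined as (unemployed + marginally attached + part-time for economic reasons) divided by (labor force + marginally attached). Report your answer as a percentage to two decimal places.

Labor force = 2,985.79 + 258.12 = 3,243.91 thousand.
Numerator = 258.12 + 55.52 + 55.46 = 369.10 thousand.
Denominator = 3,243.91 + 55.52 = 3,299.43 thousand.
Broad rate = 369.10 / 3,299.43 = 11.19%.

Broad underutilization rate ≈ 11.19%.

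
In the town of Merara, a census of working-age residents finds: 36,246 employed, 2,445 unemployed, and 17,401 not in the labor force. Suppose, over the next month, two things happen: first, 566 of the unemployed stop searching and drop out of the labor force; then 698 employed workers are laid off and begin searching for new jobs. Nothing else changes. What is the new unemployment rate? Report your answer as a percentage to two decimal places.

Initially, labor force = 36,246 + 2,445 = 38,691, so u = 2,445/38,691 = 6.32%.
After the first change, unemployed and labor force both fall by 566 → E = 36,246, U = 1,879, labor force = 38,125.
After the second change, employed falls and unemployed rises by 698; labor force unchanged → E = 35,548, U = 2,577, labor force = 38,125.
New unemployment rate = 2,577 / 38,125 = 6.76%.

New unemployment rate ≈ 6.76%.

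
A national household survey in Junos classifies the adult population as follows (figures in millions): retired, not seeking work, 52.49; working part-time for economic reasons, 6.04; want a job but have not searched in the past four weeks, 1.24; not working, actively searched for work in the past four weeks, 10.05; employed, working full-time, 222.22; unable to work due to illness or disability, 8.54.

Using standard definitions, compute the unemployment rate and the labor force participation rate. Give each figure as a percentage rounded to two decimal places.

Employed = 6.04 + 222.22 = 228.26 million (anyone who worked, including part-time for economic reasons, counts as employed).
Unemployed = 10.05 million.
Labor force = 228.26 + 10.05 = 238.31 million.
Not in labor force = 52.49 + 1.24 + 8.54 = 62.27 million (those not working and not actively searching are outside the labor force — including those who want a job but have given up searching).
Civilian working-age population = 238.31 + 62.27 = 300.58 million.
Unemployment rate = 10.05 / 238.31 = 4.22%.
Labor force participation rate = 238.31 / 300.58 = 79.28%.

Unemployment rate ≈ 4.22%; labor force participation rate ≈ 79.28%.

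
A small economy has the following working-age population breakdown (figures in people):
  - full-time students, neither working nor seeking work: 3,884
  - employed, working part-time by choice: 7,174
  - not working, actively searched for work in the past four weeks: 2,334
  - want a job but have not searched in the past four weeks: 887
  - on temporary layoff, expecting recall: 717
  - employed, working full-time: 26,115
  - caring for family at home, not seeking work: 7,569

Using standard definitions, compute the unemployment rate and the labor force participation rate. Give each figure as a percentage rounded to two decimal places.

Unemployment rate ≈ 8.40%; labor force participation rate ≈ 74.65%.

Employed = 7,174 + 26,115 = 33,289.
Unemployed = 2,334 + 717 = 3,051 (jobless and actively searching, or on temporary layoff).
Labor force = 33,289 + 3,051 = 36,340.
Not in labor force = 3,884 + 887 + 7,569 = 12,340 (those not working and not actively searching are outside the labor force — including those who want a job but have given up searching).
Civilian working-age population = 36,340 + 12,340 = 48,680.
Unemployment rate = 3,051 / 36,340 = 8.40%.
Labor force participation rate = 36,340 / 48,680 = 74.65%.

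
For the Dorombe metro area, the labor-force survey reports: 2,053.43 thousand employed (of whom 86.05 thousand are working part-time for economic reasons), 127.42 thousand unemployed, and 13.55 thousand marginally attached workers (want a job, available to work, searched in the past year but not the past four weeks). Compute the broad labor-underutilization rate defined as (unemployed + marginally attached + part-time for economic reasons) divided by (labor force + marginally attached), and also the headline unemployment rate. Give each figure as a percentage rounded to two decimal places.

Broad underutilization rate ≈ 10.35%; headline unemployment rate ≈ 5.84%.

Labor force = 2,053.43 + 127.42 = 2,180.85 thousand.
Numerator = 127.42 + 13.55 + 86.05 = 227.02 thousand.
Denominator = 2,180.85 + 13.55 = 2,194.40 thousand.
Broad rate = 227.02 / 2,194.40 = 10.35%.
Headline unemployment rate = 127.42 / 2,180.85 = 5.84%.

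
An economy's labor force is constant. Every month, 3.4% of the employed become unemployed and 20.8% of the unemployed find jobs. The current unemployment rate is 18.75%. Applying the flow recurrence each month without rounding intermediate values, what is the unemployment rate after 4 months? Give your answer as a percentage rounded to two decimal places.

Unemployment rate after four months ≈ 15.60%.

With a fixed labor force, u_{t+1} = u_t + s·(1−u_t) − f·u_t = u_t·(1−s−f) + s.
Here 1−s−f = 0.758 and s = 0.034.
u_1 = 0.187500 × 0.758 + 0.034 = 0.176125.
u_2 = 0.176125 × 0.758 + 0.034 = 0.167503.
u_3 = 0.167503 × 0.758 + 0.034 = 0.160967.
u_4 = 0.160967 × 0.758 + 0.034 = 0.156013.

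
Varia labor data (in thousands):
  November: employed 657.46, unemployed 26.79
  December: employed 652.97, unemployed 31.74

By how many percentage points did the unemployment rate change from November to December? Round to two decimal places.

November: labor force = 657.46 + 26.79 = 684.25; u = 26.79/684.25 = 3.92%.
December: labor force = 652.97 + 31.74 = 684.71; u = 31.74/684.71 = 4.64%.
Change = 4.64% − 3.92% = +0.72 pp.

The unemployment rate changed by +0.72 percentage points.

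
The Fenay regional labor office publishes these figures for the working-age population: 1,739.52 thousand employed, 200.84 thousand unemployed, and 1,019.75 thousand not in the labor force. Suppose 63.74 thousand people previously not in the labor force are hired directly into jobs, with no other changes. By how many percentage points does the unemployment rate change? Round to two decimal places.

Initially, labor force = 1,739.52 + 200.84 = 1,940.36 thousand, so u = 200.84/1,940.36 = 10.35%.
After the change, employed and labor force both rise by 63.74; unemployed unchanged → E = 1,803.26, U = 200.84, labor force = 2,004.10 thousand.
New unemployment rate = 200.84 / 2,004.10 = 10.02%.
Change = 10.02% − 10.35% = −0.33 percentage points.

The unemployment rate changes by −0.33 percentage points.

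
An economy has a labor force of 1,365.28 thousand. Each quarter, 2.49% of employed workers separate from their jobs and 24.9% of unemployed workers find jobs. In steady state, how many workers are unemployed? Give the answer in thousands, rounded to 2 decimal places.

Steady-state unemployment rate u* = s/(s+f) = 2.49/(2.49+24.9) = 0.090909.
Unemployed = u* × labor force = 0.090909 × 1,365.28 ≈ 124.12 thousand.

About 124.12 thousand are unemployed in steady state.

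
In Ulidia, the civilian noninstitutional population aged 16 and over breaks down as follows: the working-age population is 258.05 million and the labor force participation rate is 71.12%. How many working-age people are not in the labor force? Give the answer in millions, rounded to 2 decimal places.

About 74.52 million are not in the labor force.

Share not in the labor force = 1 − 0.7112 = 0.2888.
Not in labor force = 0.2888 × 258.05 ≈ 74.52 million.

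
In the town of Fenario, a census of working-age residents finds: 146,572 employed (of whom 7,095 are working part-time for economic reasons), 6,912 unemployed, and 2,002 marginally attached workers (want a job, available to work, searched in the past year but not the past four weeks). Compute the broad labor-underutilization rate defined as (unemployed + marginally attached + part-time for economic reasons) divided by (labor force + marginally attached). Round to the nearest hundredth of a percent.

Labor force = 146,572 + 6,912 = 153,484.
Numerator = 6,912 + 2,002 + 7,095 = 16,009.
Denominator = 153,484 + 2,002 = 155,486.
Broad rate = 16,009 / 155,486 = 10.30%.

Broad underutilization rate ≈ 10.30%.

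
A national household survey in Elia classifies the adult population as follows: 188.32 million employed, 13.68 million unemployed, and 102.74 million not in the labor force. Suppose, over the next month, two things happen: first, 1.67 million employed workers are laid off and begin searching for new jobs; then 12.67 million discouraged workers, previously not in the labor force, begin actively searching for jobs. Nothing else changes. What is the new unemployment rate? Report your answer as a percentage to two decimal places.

Initially, labor force = 188.32 + 13.68 = 202.00 million, so u = 13.68/202.00 = 6.77%.
After the first change, employed falls and unemployed rises by 1.67; labor force unchanged → E = 186.65, U = 15.35, labor force = 202.00 million.
After the second change, unemployed and labor force both rise by 12.67 → E = 186.65, U = 28.02, labor force = 214.67 million.
New unemployment rate = 28.02 / 214.67 = 13.05%.

New unemployment rate ≈ 13.05%.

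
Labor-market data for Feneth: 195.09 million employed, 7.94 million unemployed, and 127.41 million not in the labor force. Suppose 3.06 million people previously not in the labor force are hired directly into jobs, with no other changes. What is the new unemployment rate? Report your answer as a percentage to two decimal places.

New unemployment rate ≈ 3.85%.

Initially, labor force = 195.09 + 7.94 = 203.03 million, so u = 7.94/203.03 = 3.91%.
After the change, employed and labor force both rise by 3.06; unemployed unchanged → E = 198.15, U = 7.94, labor force = 206.09 million.
New unemployment rate = 7.94 / 206.09 = 3.85%.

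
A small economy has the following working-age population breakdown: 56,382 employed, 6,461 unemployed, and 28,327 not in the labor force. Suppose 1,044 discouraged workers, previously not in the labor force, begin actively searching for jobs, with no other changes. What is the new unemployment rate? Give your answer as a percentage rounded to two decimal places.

New unemployment rate ≈ 11.75%.

Initially, labor force = 56,382 + 6,461 = 62,843, so u = 6,461/62,843 = 10.28%.
After the change, unemployed and labor force both rise by 1,044 → E = 56,382, U = 7,505, labor force = 63,887.
New unemployment rate = 7,505 / 63,887 = 11.75%.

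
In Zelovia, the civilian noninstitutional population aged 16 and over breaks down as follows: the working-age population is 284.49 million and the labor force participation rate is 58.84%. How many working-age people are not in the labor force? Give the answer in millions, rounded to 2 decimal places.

Share not in the labor force = 1 − 0.5884 = 0.4116.
Not in labor force = 0.4116 × 284.49 ≈ 117.10 million.

About 117.10 million are not in the labor force.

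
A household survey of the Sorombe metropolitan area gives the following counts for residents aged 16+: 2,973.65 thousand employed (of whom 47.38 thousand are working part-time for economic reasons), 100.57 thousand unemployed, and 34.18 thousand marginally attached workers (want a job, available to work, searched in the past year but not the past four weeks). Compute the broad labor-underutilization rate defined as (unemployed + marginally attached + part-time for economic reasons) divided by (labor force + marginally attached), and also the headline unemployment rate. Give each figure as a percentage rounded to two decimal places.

Broad underutilization rate ≈ 5.86%; headline unemployment rate ≈ 3.27%.

Labor force = 2,973.65 + 100.57 = 3,074.22 thousand.
Numerator = 100.57 + 34.18 + 47.38 = 182.13 thousand.
Denominator = 3,074.22 + 34.18 = 3,108.40 thousand.
Broad rate = 182.13 / 3,108.40 = 5.86%.
Headline unemployment rate = 100.57 / 3,074.22 = 3.27%.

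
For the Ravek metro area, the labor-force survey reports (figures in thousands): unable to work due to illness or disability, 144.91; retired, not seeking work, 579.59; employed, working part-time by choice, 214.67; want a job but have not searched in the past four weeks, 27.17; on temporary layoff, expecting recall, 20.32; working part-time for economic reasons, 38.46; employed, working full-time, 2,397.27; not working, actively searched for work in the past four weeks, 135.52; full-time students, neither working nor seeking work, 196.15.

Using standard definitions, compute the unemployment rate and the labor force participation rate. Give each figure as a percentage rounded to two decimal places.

Employed = 214.67 + 38.46 + 2,397.27 = 2,650.40 thousand (anyone who worked, including part-time for economic reasons, counts as employed).
Unemployed = 20.32 + 135.52 = 155.84 thousand (jobless and actively searching, or on temporary layoff).
Labor force = 2,650.40 + 155.84 = 2,806.24 thousand.
Not in labor force = 144.91 + 579.59 + 27.17 + 196.15 = 947.82 thousand (those not working and not actively searching are outside the labor force — including those who want a job but have given up searching).
Civilian working-age population = 2,806.24 + 947.82 = 3,754.06 thousand.
Unemployment rate = 155.84 / 2,806.24 = 5.55%.
Labor force participation rate = 2,806.24 / 3,754.06 = 74.75%.

Unemployment rate ≈ 5.55%; labor force participation rate ≈ 74.75%.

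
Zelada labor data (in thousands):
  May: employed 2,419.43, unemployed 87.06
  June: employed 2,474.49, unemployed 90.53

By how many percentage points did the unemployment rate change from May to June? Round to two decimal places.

The unemployment rate changed by +0.06 percentage points.

May: labor force = 2,419.43 + 87.06 = 2,506.49; u = 87.06/2,506.49 = 3.47%.
June: labor force = 2,474.49 + 90.53 = 2,565.02; u = 90.53/2,565.02 = 3.53%.
Change = 3.53% − 3.47% = +0.06 pp.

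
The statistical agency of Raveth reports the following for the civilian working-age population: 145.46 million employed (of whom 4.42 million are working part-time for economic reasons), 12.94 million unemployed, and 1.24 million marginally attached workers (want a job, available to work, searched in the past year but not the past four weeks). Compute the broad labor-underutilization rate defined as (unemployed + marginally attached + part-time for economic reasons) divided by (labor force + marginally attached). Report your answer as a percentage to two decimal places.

Broad underutilization rate ≈ 11.65%.

Labor force = 145.46 + 12.94 = 158.40 million.
Numerator = 12.94 + 1.24 + 4.42 = 18.60 million.
Denominator = 158.40 + 1.24 = 159.64 million.
Broad rate = 18.60 / 159.64 = 11.65%.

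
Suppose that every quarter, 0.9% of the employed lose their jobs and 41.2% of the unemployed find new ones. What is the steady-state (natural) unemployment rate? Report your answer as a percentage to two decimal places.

At steady state the flows balance: s·E = f·U, so U/(E+U) = s/(s+f).
u* = 0.9 / (0.9 + 41.2) = 0.9 / 42.10 = 2.14%.

Steady-state unemployment rate ≈ 2.14%.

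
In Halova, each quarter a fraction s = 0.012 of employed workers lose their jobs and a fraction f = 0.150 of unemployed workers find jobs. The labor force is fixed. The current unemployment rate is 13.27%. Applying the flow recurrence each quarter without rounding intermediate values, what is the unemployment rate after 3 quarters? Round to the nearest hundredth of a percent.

With a fixed labor force, u_{t+1} = u_t + s·(1−u_t) − f·u_t = u_t·(1−s−f) + s.
Here 1−s−f = 0.838 and s = 0.012.
u_1 = 0.132700 × 0.838 + 0.012 = 0.123203.
u_2 = 0.123203 × 0.838 + 0.012 = 0.115244.
u_3 = 0.115244 × 0.838 + 0.012 = 0.108574.

Unemployment rate after three quarters ≈ 10.86%.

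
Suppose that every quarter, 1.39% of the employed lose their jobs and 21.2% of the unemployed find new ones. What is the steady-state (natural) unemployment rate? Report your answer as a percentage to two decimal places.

Steady-state unemployment rate ≈ 6.15%.

At steady state the flows balance: s·E = f·U, so U/(E+U) = s/(s+f).
u* = 1.39 / (1.39 + 21.2) = 1.39 / 22.59 = 6.15%.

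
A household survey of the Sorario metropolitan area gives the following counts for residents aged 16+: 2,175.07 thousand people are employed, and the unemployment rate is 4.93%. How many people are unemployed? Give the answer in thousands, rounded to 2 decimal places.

Let U be the number unemployed. The labor force is E + U, and U/(E+U) = 0.0493.
So U = 0.0493 × 2,175.07 / (1 − 0.0493) = 107.2310 / 0.9507 ≈ 112.79 thousand.

About 112.79 thousand are unemployed.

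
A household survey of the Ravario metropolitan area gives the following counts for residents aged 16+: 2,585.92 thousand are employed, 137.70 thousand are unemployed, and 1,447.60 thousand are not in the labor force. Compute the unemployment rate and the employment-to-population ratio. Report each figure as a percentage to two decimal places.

Labor force = employed + unemployed = 2,585.92 + 137.70 = 2,723.62 thousand.
Working-age population = 2,723.62 + 1,447.60 = 4,171.22 thousand.
Unemployment rate = 137.70 / 2,723.62 = 5.06%.
Employment-population ratio = 2,585.92 / 4,171.22 = 61.99%.

Unemployment rate ≈ 5.06%; employment-population ratio ≈ 61.99%.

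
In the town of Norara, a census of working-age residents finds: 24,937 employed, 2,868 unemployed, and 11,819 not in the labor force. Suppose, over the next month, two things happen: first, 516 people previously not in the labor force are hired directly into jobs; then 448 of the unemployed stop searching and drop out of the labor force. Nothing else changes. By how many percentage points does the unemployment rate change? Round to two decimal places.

Initially, labor force = 24,937 + 2,868 = 27,805, so u = 2,868/27,805 = 10.31%.
After the first change, employed and labor force both rise by 516; unemployed unchanged → E = 25,453, U = 2,868, labor force = 28,321.
After the second change, unemployed and labor force both fall by 448 → E = 25,453, U = 2,420, labor force = 27,873.
New unemployment rate = 2,420 / 27,873 = 8.68%.
Change = 8.68% − 10.31% = −1.63 percentage points.

The unemployment rate changes by −1.63 percentage points.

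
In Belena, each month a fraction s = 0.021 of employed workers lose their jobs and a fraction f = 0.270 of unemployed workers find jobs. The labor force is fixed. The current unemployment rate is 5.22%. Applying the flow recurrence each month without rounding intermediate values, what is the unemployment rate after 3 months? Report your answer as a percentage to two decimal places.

Unemployment rate after three months ≈ 6.50%.

With a fixed labor force, u_{t+1} = u_t + s·(1−u_t) − f·u_t = u_t·(1−s−f) + s.
Here 1−s−f = 0.709 and s = 0.021.
u_1 = 0.052200 × 0.709 + 0.021 = 0.058010.
u_2 = 0.058010 × 0.709 + 0.021 = 0.062129.
u_3 = 0.062129 × 0.709 + 0.021 = 0.065049.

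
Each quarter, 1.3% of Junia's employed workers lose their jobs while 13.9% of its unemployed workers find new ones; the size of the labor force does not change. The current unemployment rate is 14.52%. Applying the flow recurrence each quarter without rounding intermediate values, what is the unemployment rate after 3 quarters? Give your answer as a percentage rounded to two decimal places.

With a fixed labor force, u_{t+1} = u_t + s·(1−u_t) − f·u_t = u_t·(1−s−f) + s.
Here 1−s−f = 0.848 and s = 0.013.
u_1 = 0.145200 × 0.848 + 0.013 = 0.136130.
u_2 = 0.136130 × 0.848 + 0.013 = 0.128438.
u_3 = 0.128438 × 0.848 + 0.013 = 0.121915.

Unemployment rate after three quarters ≈ 12.19%.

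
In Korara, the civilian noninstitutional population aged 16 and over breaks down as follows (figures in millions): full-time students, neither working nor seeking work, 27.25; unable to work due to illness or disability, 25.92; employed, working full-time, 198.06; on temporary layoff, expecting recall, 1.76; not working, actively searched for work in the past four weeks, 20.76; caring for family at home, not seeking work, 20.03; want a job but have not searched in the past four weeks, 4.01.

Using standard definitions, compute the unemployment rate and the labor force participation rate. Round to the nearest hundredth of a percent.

Employed = 198.06 million.
Unemployed = 1.76 + 20.76 = 22.52 million (jobless and actively searching, or on temporary layoff).
Labor force = 198.06 + 22.52 = 220.58 million.
Not in labor force = 27.25 + 25.92 + 20.03 + 4.01 = 77.21 million (those not working and not actively searching are outside the labor force — including those who want a job but have given up searching).
Civilian working-age population = 220.58 + 77.21 = 297.79 million.
Unemployment rate = 22.52 / 220.58 = 10.21%.
Labor force participation rate = 220.58 / 297.79 = 74.07%.

Unemployment rate ≈ 10.21%; labor force participation rate ≈ 74.07%.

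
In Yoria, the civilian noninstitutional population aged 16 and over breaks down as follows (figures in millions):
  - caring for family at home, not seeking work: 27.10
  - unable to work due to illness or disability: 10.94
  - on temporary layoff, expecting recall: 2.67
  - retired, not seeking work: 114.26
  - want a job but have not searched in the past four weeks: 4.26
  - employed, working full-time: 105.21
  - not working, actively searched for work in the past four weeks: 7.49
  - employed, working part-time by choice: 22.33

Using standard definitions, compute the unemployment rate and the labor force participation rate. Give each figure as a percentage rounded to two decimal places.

Unemployment rate ≈ 7.38%; labor force participation rate ≈ 46.80%.

Employed = 105.21 + 22.33 = 127.54 million.
Unemployed = 2.67 + 7.49 = 10.16 million (jobless and actively searching, or on temporary layoff).
Labor force = 127.54 + 10.16 = 137.70 million.
Not in labor force = 27.10 + 10.94 + 114.26 + 4.26 = 156.56 million (those not working and not actively searching are outside the labor force — including those who want a job but have given up searching).
Civilian working-age population = 137.70 + 156.56 = 294.26 million.
Unemployment rate = 10.16 / 137.70 = 7.38%.
Labor force participation rate = 137.70 / 294.26 = 46.80%.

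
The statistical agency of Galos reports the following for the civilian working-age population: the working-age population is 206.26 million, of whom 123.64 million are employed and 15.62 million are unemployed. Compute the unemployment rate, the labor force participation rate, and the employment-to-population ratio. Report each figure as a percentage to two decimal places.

Unemployment rate ≈ 11.22%; labor force participation rate ≈ 67.52%; employment-population ratio ≈ 59.94%.

Labor force = employed + unemployed = 123.64 + 15.62 = 139.26 million.
Unemployment rate = 15.62 / 139.26 = 11.22%.
Labor force participation rate = 139.26 / 206.26 = 67.52%.
Employment-population ratio = 123.64 / 206.26 = 59.94%.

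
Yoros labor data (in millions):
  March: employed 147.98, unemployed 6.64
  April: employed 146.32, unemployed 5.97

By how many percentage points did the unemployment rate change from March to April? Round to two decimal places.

The unemployment rate changed by −0.37 percentage points.

March: labor force = 147.98 + 6.64 = 154.62; u = 6.64/154.62 = 4.29%.
April: labor force = 146.32 + 5.97 = 152.29; u = 5.97/152.29 = 3.92%.
Change = 3.92% − 4.29% = −0.37 pp.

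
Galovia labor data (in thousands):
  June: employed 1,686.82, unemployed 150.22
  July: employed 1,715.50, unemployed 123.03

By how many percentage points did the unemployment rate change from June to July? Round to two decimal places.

The unemployment rate changed by −1.49 percentage points.

June: labor force = 1,686.82 + 150.22 = 1,837.04; u = 150.22/1,837.04 = 8.18%.
July: labor force = 1,715.50 + 123.03 = 1,838.53; u = 123.03/1,838.53 = 6.69%.
Change = 6.69% − 8.18% = −1.49 pp.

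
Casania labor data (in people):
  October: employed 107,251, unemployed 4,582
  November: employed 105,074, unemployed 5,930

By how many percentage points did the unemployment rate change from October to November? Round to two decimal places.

October: labor force = 107,251 + 4,582 = 111,833; u = 4,582/111,833 = 4.10%.
November: labor force = 105,074 + 5,930 = 111,004; u = 5,930/111,004 = 5.34%.
Change = 5.34% − 4.10% = +1.24 pp.

The unemployment rate changed by +1.24 percentage points.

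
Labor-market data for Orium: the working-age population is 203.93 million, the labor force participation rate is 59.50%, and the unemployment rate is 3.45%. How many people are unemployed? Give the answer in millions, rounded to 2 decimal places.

About 4.19 million are unemployed.

Labor force = 0.5950 × 203.93 = 121.34 million.
Unemployed = 0.0345 × 121.34 ≈ 4.19 million.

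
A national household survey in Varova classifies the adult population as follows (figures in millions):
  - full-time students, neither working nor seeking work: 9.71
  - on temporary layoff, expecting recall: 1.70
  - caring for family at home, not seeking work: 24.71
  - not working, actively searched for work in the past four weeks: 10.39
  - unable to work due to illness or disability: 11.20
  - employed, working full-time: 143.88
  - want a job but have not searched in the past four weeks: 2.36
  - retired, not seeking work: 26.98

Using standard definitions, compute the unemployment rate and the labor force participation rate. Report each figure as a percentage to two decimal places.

Unemployment rate ≈ 7.75%; labor force participation rate ≈ 67.54%.

Employed = 143.88 million.
Unemployed = 1.70 + 10.39 = 12.09 million (jobless and actively searching, or on temporary layoff).
Labor force = 143.88 + 12.09 = 155.97 million.
Not in labor force = 9.71 + 24.71 + 11.20 + 2.36 + 26.98 = 74.96 million (those not working and not actively searching are outside the labor force — including those who want a job but have given up searching).
Civilian working-age population = 155.97 + 74.96 = 230.93 million.
Unemployment rate = 12.09 / 155.97 = 7.75%.
Labor force participation rate = 155.97 / 230.93 = 67.54%.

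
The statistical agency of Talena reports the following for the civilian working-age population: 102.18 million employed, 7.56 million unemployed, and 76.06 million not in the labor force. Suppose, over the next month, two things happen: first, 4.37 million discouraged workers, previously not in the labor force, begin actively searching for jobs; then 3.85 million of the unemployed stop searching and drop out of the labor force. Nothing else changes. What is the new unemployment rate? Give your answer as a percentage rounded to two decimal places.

New unemployment rate ≈ 7.33%.

Initially, labor force = 102.18 + 7.56 = 109.74 million, so u = 7.56/109.74 = 6.89%.
After the first change, unemployed and labor force both rise by 4.37 → E = 102.18, U = 11.93, labor force = 114.11 million.
After the second change, unemployed and labor force both fall by 3.85 → E = 102.18, U = 8.08, labor force = 110.26 million.
New unemployment rate = 8.08 / 110.26 = 7.33%.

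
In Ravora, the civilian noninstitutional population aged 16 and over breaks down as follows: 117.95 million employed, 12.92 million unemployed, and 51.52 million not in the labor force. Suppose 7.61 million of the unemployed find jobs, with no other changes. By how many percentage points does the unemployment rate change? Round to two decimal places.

The unemployment rate changes by −5.81 percentage points.

Initially, labor force = 117.95 + 12.92 = 130.87 million, so u = 12.92/130.87 = 9.87%.
After the change, unemployed falls and employed rises by 7.61; labor force unchanged → E = 125.56, U = 5.31, labor force = 130.87 million.
New unemployment rate = 5.31 / 130.87 = 4.06%.
Change = 4.06% − 9.87% = −5.81 percentage points.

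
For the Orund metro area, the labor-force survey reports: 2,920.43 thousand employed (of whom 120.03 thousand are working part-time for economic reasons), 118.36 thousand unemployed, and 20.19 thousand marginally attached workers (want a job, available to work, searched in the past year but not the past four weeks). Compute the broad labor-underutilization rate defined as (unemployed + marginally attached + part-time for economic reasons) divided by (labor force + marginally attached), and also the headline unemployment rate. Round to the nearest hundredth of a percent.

Labor force = 2,920.43 + 118.36 = 3,038.79 thousand.
Numerator = 118.36 + 20.19 + 120.03 = 258.58 thousand.
Denominator = 3,038.79 + 20.19 = 3,058.98 thousand.
Broad rate = 258.58 / 3,058.98 = 8.45%.
Headline unemployment rate = 118.36 / 3,038.79 = 3.89%.

Broad underutilization rate ≈ 8.45%; headline unemployment rate ≈ 3.89%.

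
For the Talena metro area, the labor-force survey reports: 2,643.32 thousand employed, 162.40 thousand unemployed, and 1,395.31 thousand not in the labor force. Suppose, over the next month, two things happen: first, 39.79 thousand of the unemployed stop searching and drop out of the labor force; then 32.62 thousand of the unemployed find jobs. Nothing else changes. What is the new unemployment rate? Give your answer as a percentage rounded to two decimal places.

Initially, labor force = 2,643.32 + 162.40 = 2,805.72 thousand, so u = 162.40/2,805.72 = 5.79%.
After the first change, unemployed and labor force both fall by 39.79 → E = 2,643.32, U = 122.61, labor force = 2,765.93 thousand.
After the second change, unemployed falls and employed rises by 32.62; labor force unchanged → E = 2,675.94, U = 89.99, labor force = 2,765.93 thousand.
New unemployment rate = 89.99 / 2,765.93 = 3.25%.

New unemployment rate ≈ 3.25%.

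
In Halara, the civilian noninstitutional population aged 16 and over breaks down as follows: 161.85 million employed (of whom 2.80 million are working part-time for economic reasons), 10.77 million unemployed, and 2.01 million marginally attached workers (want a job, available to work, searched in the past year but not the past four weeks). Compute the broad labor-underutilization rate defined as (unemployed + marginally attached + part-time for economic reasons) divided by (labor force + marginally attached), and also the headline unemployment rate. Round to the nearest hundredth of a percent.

Broad underutilization rate ≈ 8.92%; headline unemployment rate ≈ 6.24%.

Labor force = 161.85 + 10.77 = 172.62 million.
Numerator = 10.77 + 2.01 + 2.80 = 15.58 million.
Denominator = 172.62 + 2.01 = 174.63 million.
Broad rate = 15.58 / 174.63 = 8.92%.
Headline unemployment rate = 10.77 / 172.62 = 6.24%.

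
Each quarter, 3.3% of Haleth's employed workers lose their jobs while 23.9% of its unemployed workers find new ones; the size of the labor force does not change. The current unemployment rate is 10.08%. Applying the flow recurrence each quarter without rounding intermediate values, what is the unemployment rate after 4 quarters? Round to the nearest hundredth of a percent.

With a fixed labor force, u_{t+1} = u_t + s·(1−u_t) − f·u_t = u_t·(1−s−f) + s.
Here 1−s−f = 0.728 and s = 0.033.
u_1 = 0.100800 × 0.728 + 0.033 = 0.106382.
u_2 = 0.106382 × 0.728 + 0.033 = 0.110446.
u_3 = 0.110446 × 0.728 + 0.033 = 0.113405.
u_4 = 0.113405 × 0.728 + 0.033 = 0.115559.

Unemployment rate after four quarters ≈ 11.56%.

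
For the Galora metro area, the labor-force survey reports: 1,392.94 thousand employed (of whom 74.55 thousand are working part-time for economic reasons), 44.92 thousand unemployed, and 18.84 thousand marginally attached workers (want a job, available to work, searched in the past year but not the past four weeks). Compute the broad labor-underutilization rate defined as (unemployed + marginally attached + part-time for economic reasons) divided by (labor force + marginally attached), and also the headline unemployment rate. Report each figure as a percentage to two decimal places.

Broad underutilization rate ≈ 9.49%; headline unemployment rate ≈ 3.12%.

Labor force = 1,392.94 + 44.92 = 1,437.86 thousand.
Numerator = 44.92 + 18.84 + 74.55 = 138.31 thousand.
Denominator = 1,437.86 + 18.84 = 1,456.70 thousand.
Broad rate = 138.31 / 1,456.70 = 9.49%.
Headline unemployment rate = 44.92 / 1,437.86 = 3.12%.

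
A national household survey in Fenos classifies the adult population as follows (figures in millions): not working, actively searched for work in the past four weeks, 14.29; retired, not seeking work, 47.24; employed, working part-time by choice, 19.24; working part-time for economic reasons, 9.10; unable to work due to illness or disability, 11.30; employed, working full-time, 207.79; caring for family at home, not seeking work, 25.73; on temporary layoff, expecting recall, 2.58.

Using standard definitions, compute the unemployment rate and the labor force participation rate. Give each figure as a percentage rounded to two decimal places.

Unemployment rate ≈ 6.67%; labor force participation rate ≈ 75.01%.

Employed = 19.24 + 9.10 + 207.79 = 236.13 million (anyone who worked, including part-time for economic reasons, counts as employed).
Unemployed = 14.29 + 2.58 = 16.87 million (jobless and actively searching, or on temporary layoff).
Labor force = 236.13 + 16.87 = 253.00 million.
Not in labor force = 47.24 + 11.30 + 25.73 = 84.27 million (those not working and not actively searching are outside the labor force).
Civilian working-age population = 253.00 + 84.27 = 337.27 million.
Unemployment rate = 16.87 / 253.00 = 6.67%.
Labor force participation rate = 253.00 / 337.27 = 75.01%.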